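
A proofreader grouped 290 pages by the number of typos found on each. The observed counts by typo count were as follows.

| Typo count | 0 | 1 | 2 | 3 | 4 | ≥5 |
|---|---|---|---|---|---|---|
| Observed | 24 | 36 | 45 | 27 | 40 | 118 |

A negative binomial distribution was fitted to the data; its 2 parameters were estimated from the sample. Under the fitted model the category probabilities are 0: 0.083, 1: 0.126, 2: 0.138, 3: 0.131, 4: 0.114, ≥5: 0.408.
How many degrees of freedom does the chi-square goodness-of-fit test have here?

3

There are k = 6 categories and 2 parameters estimated from the data, so df = 6 − 1 − 2 = 3.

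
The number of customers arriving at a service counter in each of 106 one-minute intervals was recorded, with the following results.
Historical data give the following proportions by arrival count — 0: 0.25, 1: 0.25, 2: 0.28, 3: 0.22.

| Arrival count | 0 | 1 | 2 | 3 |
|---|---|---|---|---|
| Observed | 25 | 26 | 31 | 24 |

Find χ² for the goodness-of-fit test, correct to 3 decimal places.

0.173

Expected counts E_i = n·p_i: 106×0.25 = 26.5, 106×0.25 = 26.5, 106×0.28 = 29.68, 106×0.22 = 23.32.
0: (25 − 26.5)²/26.5 = 2.25/26.5 = 0.0849
1: (26 − 26.5)²/26.5 = 0.25/26.5 = 0.0094
2: (31 − 29.68)²/29.68 = 1.7424/29.68 = 0.0587
3: (24 − 23.32)²/23.32 = 0.4624/23.32 = 0.0198
Sum = 0.173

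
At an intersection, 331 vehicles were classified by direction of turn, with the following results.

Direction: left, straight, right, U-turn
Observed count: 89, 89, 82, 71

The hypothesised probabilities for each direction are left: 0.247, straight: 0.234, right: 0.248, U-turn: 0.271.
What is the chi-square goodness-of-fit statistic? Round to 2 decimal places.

6.26

Expected counts E_i = n·p_i: 331×0.247 = 81.757, 331×0.234 = 77.454, 331×0.248 = 82.088, 331×0.271 = 89.701.
χ² = (89−81.757)²/81.757 + (89−77.454)²/77.454 + (82−82.088)²/82.088 + (71−89.701)²/89.701
   = 0.642 + 1.721 + 0.000 + 3.899
Sum = 6.26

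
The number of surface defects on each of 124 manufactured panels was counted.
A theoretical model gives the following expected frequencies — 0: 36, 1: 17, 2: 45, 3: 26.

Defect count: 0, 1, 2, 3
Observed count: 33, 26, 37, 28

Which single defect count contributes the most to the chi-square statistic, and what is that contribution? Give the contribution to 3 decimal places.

1, 4.765

0: (33 − 36)²/36 = 9/36 = 0.2500
1: (26 − 17)²/17 = 81/17 = 4.7647
2: (37 − 45)²/45 = 64/45 = 1.4222
3: (28 − 26)²/26 = 4/26 = 0.1538
The largest term is for 1: 4.765.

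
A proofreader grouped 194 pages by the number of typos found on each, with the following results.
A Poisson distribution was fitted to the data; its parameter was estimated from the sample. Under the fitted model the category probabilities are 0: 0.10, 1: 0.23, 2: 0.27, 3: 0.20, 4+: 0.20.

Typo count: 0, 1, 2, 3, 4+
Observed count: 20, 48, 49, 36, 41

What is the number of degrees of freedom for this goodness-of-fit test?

3

There are k = 5 categories and 1 parameter estimated from the data, so df = 5 − 1 − 1 = 3.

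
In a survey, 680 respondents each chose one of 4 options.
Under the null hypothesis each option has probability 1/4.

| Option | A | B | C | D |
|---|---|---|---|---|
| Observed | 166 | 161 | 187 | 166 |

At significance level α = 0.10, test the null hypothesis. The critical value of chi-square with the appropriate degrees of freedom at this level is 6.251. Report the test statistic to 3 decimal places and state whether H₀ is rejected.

Expected count for each of the 4 categories: 680/4 = 170.
A: (166 − 170)²/170 = 16/170 = 0.0941
B: (161 − 170)²/170 = 81/170 = 0.4765
C: (187 − 170)²/170 = 289/170 = 1.7000
D: (166 − 170)²/170 = 16/170 = 0.0941
Sum = 2.365
df = 3. Since 2.365 < 6.251, we do not reject H₀.

2.365; do not reject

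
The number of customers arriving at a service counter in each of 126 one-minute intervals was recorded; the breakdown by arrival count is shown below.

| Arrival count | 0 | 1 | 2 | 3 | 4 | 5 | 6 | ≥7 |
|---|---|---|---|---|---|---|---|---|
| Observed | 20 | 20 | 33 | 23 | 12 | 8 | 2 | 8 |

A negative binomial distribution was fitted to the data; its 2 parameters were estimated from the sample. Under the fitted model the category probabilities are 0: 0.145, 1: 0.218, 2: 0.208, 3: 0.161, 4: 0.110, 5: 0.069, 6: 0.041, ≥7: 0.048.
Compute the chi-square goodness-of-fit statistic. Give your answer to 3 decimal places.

7.193

Expected counts E_i = n·p_i: 126×0.145 = 18.27, 126×0.218 = 27.468, 126×0.208 = 26.208, 126×0.161 = 20.286, 126×0.110 = 13.86, 126×0.069 = 8.694, 126×0.041 = 5.166, 126×0.048 = 6.048.
χ² = (20−18.27)²/18.27 + (20−27.468)²/27.468 + (33−26.208)²/26.208 + (23−20.286)²/20.286 + (12−13.86)²/13.86 + (8−8.694)²/8.694 + (2−5.166)²/5.166 + (8−6.048)²/6.048
   = 0.1638 + 2.0304 + 1.7602 + 0.3631 + 0.2496 + 0.0554 + 1.9403 + 0.6300
Sum = 7.193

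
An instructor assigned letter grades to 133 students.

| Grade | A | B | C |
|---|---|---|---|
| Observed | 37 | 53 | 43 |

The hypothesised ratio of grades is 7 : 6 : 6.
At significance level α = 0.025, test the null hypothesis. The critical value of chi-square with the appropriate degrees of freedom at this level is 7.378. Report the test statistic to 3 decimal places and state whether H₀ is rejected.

Ratio total = 19. Expected counts: 133×7/19 = 49, 133×6/19 = 42, 133×6/19 = 42.
χ² = (37−49)²/49 + (53−42)²/42 + (43−42)²/42
   = 2.9388 + 2.8810 + 0.0238
Sum = 5.844
df = 2. Since 5.844 < 7.378, we do not reject H₀.

5.844; do not reject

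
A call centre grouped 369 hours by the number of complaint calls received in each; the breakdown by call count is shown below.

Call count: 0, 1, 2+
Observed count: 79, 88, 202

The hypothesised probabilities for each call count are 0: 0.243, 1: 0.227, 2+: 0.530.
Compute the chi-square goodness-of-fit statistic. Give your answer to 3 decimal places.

1.695

Expected counts E_i = n·p_i: 369×0.243 = 89.667, 369×0.227 = 83.763, 369×0.530 = 195.57.
χ² = (79−89.667)²/89.667 + (88−83.763)²/83.763 + (202−195.57)²/195.57
   = 1.2690 + 0.2143 + 0.2114
Sum = 1.695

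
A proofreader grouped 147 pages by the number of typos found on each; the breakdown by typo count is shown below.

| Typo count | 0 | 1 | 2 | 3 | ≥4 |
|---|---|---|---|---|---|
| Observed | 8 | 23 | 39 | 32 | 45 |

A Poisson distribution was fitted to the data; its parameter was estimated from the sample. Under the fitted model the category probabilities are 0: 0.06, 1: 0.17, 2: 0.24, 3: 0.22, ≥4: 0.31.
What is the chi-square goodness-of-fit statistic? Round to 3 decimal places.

Expected counts E_i = n·p_i: 147×0.06 = 8.82, 147×0.17 = 24.99, 147×0.24 = 35.28, 147×0.22 = 32.34, 147×0.31 = 45.57.
cat         O        E   (O−E)²/E
0           8     8.82     0.0762
1          23    24.99     0.1585
2          39    35.28     0.3922
3          32    32.34     0.0036
≥4         45    45.57     0.0071
Sum = 0.638

0.638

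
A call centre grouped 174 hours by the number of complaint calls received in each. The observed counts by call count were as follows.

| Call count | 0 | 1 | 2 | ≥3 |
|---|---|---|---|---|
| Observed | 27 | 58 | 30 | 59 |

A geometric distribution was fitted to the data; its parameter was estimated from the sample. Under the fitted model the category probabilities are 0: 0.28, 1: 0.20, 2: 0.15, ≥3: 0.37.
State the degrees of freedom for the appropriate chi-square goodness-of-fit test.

2

There are k = 4 categories and 1 parameter estimated from the data, so df = 4 − 1 − 1 = 2.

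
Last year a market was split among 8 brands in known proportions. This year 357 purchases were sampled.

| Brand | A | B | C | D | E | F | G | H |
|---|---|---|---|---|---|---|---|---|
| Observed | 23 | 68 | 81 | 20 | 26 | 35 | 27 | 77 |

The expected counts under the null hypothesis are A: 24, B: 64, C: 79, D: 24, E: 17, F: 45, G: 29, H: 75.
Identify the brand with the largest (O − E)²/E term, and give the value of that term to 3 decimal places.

χ² = (23−24)²/24 + (68−64)²/64 + (81−79)²/79 + (20−24)²/24 + (26−17)²/17 + (35−45)²/45 + (27−29)²/29 + (77−75)²/75
   = 0.0417 + 0.2500 + 0.0506 + 0.6667 + 4.7647 + 2.2222 + 0.1379 + 0.0533
The largest term is for E: 4.765.

E, 4.765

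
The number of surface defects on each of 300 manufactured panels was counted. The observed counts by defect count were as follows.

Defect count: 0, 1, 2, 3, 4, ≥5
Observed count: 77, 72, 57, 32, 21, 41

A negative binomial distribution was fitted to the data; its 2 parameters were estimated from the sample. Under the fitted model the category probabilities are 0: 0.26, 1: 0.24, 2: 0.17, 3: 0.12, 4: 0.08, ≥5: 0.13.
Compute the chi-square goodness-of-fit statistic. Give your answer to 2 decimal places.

Expected counts E_i = n·p_i: 300×0.26 = 78, 300×0.24 = 72, 300×0.17 = 51, 300×0.12 = 36, 300×0.08 = 24, 300×0.13 = 39.
0: (77 − 78)²/78 = 1/78 = 0.013
1: (72 − 72)²/72 = 0/72 = 0.000
2: (57 − 51)²/51 = 36/51 = 0.706
3: (32 − 36)²/36 = 16/36 = 0.444
4: (21 − 24)²/24 = 9/24 = 0.375
≥5: (41 − 39)²/39 = 4/39 = 0.103
Sum = 1.64

1.64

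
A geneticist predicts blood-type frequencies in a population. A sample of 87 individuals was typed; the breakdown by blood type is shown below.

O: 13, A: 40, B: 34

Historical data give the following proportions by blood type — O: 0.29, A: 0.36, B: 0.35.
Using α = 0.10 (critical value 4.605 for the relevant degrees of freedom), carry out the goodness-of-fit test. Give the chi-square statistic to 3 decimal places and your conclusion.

Expected counts E_i = n·p_i: 87×0.29 = 25.23, 87×0.36 = 31.32, 87×0.35 = 30.45.
O: (13 − 25.23)²/25.23 = 149.5729/25.23 = 5.9284
A: (40 − 31.32)²/31.32 = 75.3424/31.32 = 2.4056
B: (34 − 30.45)²/30.45 = 12.6025/30.45 = 0.4139
Sum = 8.748
df = 2. Since 8.748 > 4.605, we reject H₀.

8.748; reject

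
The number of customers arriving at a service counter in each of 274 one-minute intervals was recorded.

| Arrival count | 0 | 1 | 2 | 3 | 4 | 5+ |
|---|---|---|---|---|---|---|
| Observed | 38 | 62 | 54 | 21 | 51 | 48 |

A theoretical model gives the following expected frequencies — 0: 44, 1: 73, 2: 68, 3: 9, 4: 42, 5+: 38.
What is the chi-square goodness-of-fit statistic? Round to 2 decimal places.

χ² = (38−44)²/44 + (62−73)²/73 + (54−68)²/68 + (21−9)²/9 + (51−42)²/42 + (48−38)²/38
   = 0.818 + 1.658 + 2.882 + 16.000 + 1.929 + 2.632
Sum = 25.92

25.92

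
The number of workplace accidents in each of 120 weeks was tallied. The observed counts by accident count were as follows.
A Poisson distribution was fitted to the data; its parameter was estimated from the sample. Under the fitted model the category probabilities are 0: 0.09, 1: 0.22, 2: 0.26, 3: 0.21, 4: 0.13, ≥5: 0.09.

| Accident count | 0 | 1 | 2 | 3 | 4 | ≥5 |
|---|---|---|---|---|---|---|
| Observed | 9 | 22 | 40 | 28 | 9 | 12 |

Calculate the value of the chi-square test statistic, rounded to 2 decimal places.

Expected counts E_i = n·p_i: 120×0.09 = 10.8, 120×0.22 = 26.4, 120×0.26 = 31.2, 120×0.21 = 25.2, 120×0.13 = 15.6, 120×0.09 = 10.8.
χ² = (9−10.8)²/10.8 + (22−26.4)²/26.4 + (40−31.2)²/31.2 + (28−25.2)²/25.2 + (9−15.6)²/15.6 + (12−10.8)²/10.8
   = 0.300 + 0.733 + 2.482 + 0.311 + 2.792 + 0.133
Sum = 6.75

6.75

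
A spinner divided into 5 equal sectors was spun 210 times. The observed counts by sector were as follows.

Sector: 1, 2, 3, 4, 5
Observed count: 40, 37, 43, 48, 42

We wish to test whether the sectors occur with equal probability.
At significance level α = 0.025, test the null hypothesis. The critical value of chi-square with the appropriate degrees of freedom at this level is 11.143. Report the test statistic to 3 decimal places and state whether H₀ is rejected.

Under H₀ each category has probability 1/5, so each expected count is 210/5 = 42.
1: (40 − 42)²/42 = 4/42 = 0.0952
2: (37 − 42)²/42 = 25/42 = 0.5952
3: (43 − 42)²/42 = 1/42 = 0.0238
4: (48 − 42)²/42 = 36/42 = 0.8571
5: (42 − 42)²/42 = 0/42 = 0.0000
Sum = 1.571
df = 4. Since 1.571 < 11.143, we do not reject H₀.

1.571; do not reject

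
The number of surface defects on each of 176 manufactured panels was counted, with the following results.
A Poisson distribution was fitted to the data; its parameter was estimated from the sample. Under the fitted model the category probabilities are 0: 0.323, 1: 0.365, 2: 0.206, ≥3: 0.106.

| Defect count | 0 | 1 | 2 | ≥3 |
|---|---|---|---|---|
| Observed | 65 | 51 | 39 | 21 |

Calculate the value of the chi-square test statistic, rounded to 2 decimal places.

Expected counts E_i = n·p_i: 176×0.323 = 56.848, 176×0.365 = 64.24, 176×0.206 = 36.256, 176×0.106 = 18.656.
cat         O        E   (O−E)²/E
0          65   56.848      1.169
1          51    64.24      2.729
2          39   36.256      0.208
≥3         21   18.656      0.295
Sum = 4.40

4.40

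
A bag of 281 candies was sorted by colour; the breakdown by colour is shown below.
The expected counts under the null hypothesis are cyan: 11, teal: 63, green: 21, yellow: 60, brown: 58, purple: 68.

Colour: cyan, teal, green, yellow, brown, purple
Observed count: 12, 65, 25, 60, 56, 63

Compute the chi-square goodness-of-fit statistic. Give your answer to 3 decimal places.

1.353

χ² = (12−11)²/11 + (65−63)²/63 + (25−21)²/21 + (60−60)²/60 + (56−58)²/58 + (63−68)²/68
   = 0.0909 + 0.0635 + 0.7619 + 0.0000 + 0.0690 + 0.3676
Sum = 1.353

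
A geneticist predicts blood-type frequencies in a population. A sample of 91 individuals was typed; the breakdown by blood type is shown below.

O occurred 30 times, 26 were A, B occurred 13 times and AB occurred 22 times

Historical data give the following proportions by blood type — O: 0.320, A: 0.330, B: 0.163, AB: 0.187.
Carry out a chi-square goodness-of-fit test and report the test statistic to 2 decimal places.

Expected counts E_i = n·p_i: 91×0.320 = 29.12, 91×0.330 = 30.03, 91×0.163 = 14.833, 91×0.187 = 17.017.
O: (30 − 29.12)²/29.12 = 0.7744/29.12 = 0.027
A: (26 − 30.03)²/30.03 = 16.2409/30.03 = 0.541
B: (13 − 14.833)²/14.833 = 3.359889/14.833 = 0.227
AB: (22 − 17.017)²/17.017 = 24.830289/17.017 = 1.459
Sum = 2.25

2.25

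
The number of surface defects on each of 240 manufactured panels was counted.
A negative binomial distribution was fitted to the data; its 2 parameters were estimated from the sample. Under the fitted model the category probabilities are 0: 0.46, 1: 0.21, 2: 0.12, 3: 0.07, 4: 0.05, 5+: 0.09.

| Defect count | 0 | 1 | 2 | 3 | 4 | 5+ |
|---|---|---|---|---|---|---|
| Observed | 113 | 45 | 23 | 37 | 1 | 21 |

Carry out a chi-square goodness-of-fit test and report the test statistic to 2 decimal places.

36.20

Expected counts E_i = n·p_i: 240×0.46 = 110.4, 240×0.21 = 50.4, 240×0.12 = 28.8, 240×0.07 = 16.8, 240×0.05 = 12, 240×0.09 = 21.6.
0: (113 − 110.4)²/110.4 = 6.76/110.4 = 0.061
1: (45 − 50.4)²/50.4 = 29.16/50.4 = 0.579
2: (23 − 28.8)²/28.8 = 33.64/28.8 = 1.168
3: (37 − 16.8)²/16.8 = 408.04/16.8 = 24.288
4: (1 − 12)²/12 = 121/12 = 10.083
5+: (21 − 21.6)²/21.6 = 0.36/21.6 = 0.017
Sum = 36.20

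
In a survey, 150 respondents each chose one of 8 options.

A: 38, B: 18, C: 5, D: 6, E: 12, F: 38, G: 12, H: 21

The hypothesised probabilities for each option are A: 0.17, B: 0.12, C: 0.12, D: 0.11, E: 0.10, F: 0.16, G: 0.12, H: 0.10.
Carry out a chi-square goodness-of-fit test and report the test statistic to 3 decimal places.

35.365

Expected counts E_i = n·p_i: 150×0.17 = 25.5, 150×0.12 = 18, 150×0.12 = 18, 150×0.11 = 16.5, 150×0.10 = 15, 150×0.16 = 24, 150×0.12 = 18, 150×0.10 = 15.
χ² = (38−25.5)²/25.5 + (18−18)²/18 + (5−18)²/18 + (6−16.5)²/16.5 + (12−15)²/15 + (38−24)²/24 + (12−18)²/18 + (21−15)²/15
   = 6.1275 + 0.0000 + 9.3889 + 6.6818 + 0.6000 + 8.1667 + 2.0000 + 2.4000
Sum = 35.365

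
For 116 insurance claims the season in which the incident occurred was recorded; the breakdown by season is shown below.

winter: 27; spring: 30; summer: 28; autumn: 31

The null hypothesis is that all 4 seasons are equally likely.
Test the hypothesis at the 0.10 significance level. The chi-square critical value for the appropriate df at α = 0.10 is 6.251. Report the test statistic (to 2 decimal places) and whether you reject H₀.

0.34; do not reject

Expected count for each of the 4 categories: 116/4 = 29.
cat         O        E   (O−E)²/E
winter     27       29      0.138
spring     30       29      0.034
summer     28       29      0.034
autumn     31       29      0.138
Sum = 0.34
df = 3. Since 0.34 < 6.251, we do not reject H₀.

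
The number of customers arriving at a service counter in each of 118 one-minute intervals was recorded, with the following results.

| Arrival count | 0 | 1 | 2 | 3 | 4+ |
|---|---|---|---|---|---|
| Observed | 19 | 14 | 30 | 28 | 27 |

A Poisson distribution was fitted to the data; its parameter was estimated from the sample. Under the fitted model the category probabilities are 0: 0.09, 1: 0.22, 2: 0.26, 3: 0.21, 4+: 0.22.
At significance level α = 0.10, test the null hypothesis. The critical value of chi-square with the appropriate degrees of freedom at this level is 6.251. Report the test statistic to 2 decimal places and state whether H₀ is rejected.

Expected counts E_i = n·p_i: 118×0.09 = 10.62, 118×0.22 = 25.96, 118×0.26 = 30.68, 118×0.21 = 24.78, 118×0.22 = 25.96.
0: (19 − 10.62)²/10.62 = 70.2244/10.62 = 6.612
1: (14 − 25.96)²/25.96 = 143.0416/25.96 = 5.510
2: (30 − 30.68)²/30.68 = 0.4624/30.68 = 0.015
3: (28 − 24.78)²/24.78 = 10.3684/24.78 = 0.418
4+: (27 − 25.96)²/25.96 = 1.0816/25.96 = 0.042
Sum = 12.60
df = 3. Since 12.60 > 6.251, we reject H₀.

12.60; reject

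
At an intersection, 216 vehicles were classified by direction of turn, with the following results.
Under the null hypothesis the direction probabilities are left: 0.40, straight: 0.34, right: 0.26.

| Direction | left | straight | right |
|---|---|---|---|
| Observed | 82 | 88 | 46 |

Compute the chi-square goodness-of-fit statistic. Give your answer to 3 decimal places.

4.949

Expected counts E_i = n·p_i: 216×0.40 = 86.4, 216×0.34 = 73.44, 216×0.26 = 56.16.
left: (82 − 86.4)²/86.4 = 19.36/86.4 = 0.2241
straight: (88 − 73.44)²/73.44 = 211.9936/73.44 = 2.8866
right: (46 − 56.16)²/56.16 = 103.2256/56.16 = 1.8381
Sum = 4.949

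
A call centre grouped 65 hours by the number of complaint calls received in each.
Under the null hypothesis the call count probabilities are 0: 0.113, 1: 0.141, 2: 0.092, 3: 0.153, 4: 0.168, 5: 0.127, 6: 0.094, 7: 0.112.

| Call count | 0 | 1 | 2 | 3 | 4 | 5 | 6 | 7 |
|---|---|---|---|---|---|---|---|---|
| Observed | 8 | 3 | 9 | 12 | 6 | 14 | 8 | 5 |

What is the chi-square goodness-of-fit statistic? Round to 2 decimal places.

Expected counts E_i = n·p_i: 65×0.113 = 7.345, 65×0.141 = 9.165, 65×0.092 = 5.98, 65×0.153 = 9.945, 65×0.168 = 10.92, 65×0.127 = 8.255, 65×0.094 = 6.11, 65×0.112 = 7.28.
0: (8 − 7.345)²/7.345 = 0.429025/7.345 = 0.058
1: (3 − 9.165)²/9.165 = 38.007225/9.165 = 4.147
2: (9 − 5.98)²/5.98 = 9.1204/5.98 = 1.525
3: (12 − 9.945)²/9.945 = 4.223025/9.945 = 0.425
4: (6 − 10.92)²/10.92 = 24.2064/10.92 = 2.217
5: (14 − 8.255)²/8.255 = 33.005025/8.255 = 3.998
6: (8 − 6.11)²/6.11 = 3.5721/6.11 = 0.585
7: (5 − 7.28)²/7.28 = 5.1984/7.28 = 0.714
Sum = 13.67

13.67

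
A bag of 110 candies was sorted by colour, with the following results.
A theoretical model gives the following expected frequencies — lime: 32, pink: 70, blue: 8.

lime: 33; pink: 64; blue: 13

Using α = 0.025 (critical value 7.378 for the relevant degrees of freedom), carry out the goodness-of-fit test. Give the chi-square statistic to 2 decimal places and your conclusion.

3.67; do not reject

lime: (33 − 32)²/32 = 1/32 = 0.031
pink: (64 − 70)²/70 = 36/70 = 0.514
blue: (13 − 8)²/8 = 25/8 = 3.125
Sum = 3.67
df = 2. Since 3.67 < 7.378, we do not reject H₀.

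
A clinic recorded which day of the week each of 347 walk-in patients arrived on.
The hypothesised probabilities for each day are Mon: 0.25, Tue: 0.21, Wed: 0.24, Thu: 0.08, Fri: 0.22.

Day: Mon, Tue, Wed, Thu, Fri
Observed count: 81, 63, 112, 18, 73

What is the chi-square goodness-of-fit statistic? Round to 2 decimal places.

15.20

Expected counts E_i = n·p_i: 347×0.25 = 86.75, 347×0.21 = 72.87, 347×0.24 = 83.28, 347×0.08 = 27.76, 347×0.22 = 76.34.
cat         O        E   (O−E)²/E
Mon        81    86.75      0.381
Tue        63    72.87      1.337
Wed       112    83.28      9.904
Thu        18    27.76      3.431
Fri        73    76.34      0.146
Sum = 15.20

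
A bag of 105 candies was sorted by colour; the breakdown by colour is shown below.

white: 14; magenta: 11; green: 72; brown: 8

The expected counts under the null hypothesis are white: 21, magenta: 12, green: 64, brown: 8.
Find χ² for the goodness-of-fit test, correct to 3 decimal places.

χ² = (14−21)²/21 + (11−12)²/12 + (72−64)²/64 + (8−8)²/8
   = 2.3333 + 0.0833 + 1.0000 + 0.0000
Sum = 3.417

3.417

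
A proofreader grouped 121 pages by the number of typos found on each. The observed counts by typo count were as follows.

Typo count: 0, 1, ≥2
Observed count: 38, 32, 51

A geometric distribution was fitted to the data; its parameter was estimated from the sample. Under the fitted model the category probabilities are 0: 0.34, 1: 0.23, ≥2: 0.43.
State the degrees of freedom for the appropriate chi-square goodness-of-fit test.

There are k = 3 categories and 1 parameter estimated from the data, so df = 3 − 1 − 1 = 1.

1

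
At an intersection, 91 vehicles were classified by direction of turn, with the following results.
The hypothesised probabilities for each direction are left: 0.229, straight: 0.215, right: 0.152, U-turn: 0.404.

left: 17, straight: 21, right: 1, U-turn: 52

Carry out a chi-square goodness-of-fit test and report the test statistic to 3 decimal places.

Expected counts E_i = n·p_i: 91×0.229 = 20.839, 91×0.215 = 19.565, 91×0.152 = 13.832, 91×0.404 = 36.764.
χ² = (17−20.839)²/20.839 + (21−19.565)²/19.565 + (1−13.832)²/13.832 + (52−36.764)²/36.764
   = 0.7072 + 0.1053 + 11.9043 + 6.3142
Sum = 19.031

19.031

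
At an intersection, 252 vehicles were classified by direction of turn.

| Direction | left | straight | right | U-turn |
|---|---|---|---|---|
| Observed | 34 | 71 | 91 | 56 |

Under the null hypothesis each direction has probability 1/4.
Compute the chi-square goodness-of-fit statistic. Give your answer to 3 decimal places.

Expected count for each of the 4 categories: 252/4 = 63.
left: (34 − 63)²/63 = 841/63 = 13.3492
straight: (71 − 63)²/63 = 64/63 = 1.0159
right: (91 − 63)²/63 = 784/63 = 12.4444
U-turn: (56 − 63)²/63 = 49/63 = 0.7778
Sum = 27.587

27.587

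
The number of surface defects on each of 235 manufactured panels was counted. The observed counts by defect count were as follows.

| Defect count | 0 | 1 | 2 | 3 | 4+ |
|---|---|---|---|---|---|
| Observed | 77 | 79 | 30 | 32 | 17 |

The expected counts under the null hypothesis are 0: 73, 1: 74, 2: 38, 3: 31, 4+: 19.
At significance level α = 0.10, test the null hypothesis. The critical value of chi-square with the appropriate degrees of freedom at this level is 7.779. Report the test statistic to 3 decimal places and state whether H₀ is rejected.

2.484; do not reject

cat         O        E   (O−E)²/E
0          77       73     0.2192
1          79       74     0.3378
2          30       38     1.6842
3          32       31     0.0323
4+         17       19     0.2105
Sum = 2.484
df = 4. Since 2.484 < 7.779, we do not reject H₀.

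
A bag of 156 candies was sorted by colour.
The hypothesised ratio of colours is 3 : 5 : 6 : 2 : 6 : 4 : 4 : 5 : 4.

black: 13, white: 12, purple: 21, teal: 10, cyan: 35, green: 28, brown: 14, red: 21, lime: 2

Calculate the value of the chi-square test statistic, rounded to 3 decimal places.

30.750

Ratio total = 39. Expected counts: 156×3/39 = 12, 156×5/39 = 20, 156×6/39 = 24, 156×2/39 = 8, 156×6/39 = 24, 156×4/39 = 16, 156×4/39 = 16, 156×5/39 = 20, 156×4/39 = 16.
black: (13 − 12)²/12 = 1/12 = 0.0833
white: (12 − 20)²/20 = 64/20 = 3.2000
purple: (21 − 24)²/24 = 9/24 = 0.3750
teal: (10 − 8)²/8 = 4/8 = 0.5000
cyan: (35 − 24)²/24 = 121/24 = 5.0417
green: (28 − 16)²/16 = 144/16 = 9.0000
brown: (14 − 16)²/16 = 4/16 = 0.2500
red: (21 − 20)²/20 = 1/20 = 0.0500
lime: (2 − 16)²/16 = 196/16 = 12.2500
Sum = 30.750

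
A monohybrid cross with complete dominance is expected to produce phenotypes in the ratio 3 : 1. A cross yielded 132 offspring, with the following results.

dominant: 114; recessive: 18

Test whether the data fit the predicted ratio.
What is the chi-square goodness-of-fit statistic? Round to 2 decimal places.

Ratio total = 4. Expected counts: 132×3/4 = 99, 132×1/4 = 33.
χ² = (114−99)²/99 + (18−33)²/33
   = 2.273 + 6.818
Sum = 9.09

9.09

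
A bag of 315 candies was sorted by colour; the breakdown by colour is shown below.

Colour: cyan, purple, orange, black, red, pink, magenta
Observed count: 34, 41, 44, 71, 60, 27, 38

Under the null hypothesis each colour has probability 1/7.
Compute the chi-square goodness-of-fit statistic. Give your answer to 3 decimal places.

31.378

Under H₀ each category has probability 1/7, so each expected count is 315/7 = 45.
cyan: (34 − 45)²/45 = 121/45 = 2.6889
purple: (41 − 45)²/45 = 16/45 = 0.3556
orange: (44 − 45)²/45 = 1/45 = 0.0222
black: (71 − 45)²/45 = 676/45 = 15.0222
red: (60 − 45)²/45 = 225/45 = 5.0000
pink: (27 − 45)²/45 = 324/45 = 7.2000
magenta: (38 − 45)²/45 = 49/45 = 1.0889
Sum = 31.378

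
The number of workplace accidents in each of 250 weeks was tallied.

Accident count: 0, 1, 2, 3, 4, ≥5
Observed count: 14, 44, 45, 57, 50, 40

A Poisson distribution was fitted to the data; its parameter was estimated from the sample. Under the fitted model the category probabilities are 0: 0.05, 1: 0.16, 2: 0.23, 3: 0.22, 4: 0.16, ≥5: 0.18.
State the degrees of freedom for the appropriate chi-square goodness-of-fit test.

There are k = 6 categories and 1 parameter estimated from the data, so df = 6 − 1 − 1 = 4.

4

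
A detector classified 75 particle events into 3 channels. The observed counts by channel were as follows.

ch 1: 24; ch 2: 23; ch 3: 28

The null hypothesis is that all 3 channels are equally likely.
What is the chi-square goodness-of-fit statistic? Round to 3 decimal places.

Expected count for each of the 3 categories: 75/3 = 25.
χ² = (24−25)²/25 + (23−25)²/25 + (28−25)²/25
   = 0.0400 + 0.1600 + 0.3600
Sum = 0.560

0.560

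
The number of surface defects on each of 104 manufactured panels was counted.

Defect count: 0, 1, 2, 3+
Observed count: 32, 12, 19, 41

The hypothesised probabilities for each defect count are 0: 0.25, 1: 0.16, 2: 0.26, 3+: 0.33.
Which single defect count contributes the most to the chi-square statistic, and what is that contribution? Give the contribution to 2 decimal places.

Expected counts E_i = n·p_i: 104×0.25 = 26, 104×0.16 = 16.64, 104×0.26 = 27.04, 104×0.33 = 34.32.
cat         O        E   (O−E)²/E
0          32       26      1.385
1          12    16.64      1.294
2          19    27.04      2.391
3+         41    34.32      1.300
The largest term is for 2: 2.39.

2, 2.39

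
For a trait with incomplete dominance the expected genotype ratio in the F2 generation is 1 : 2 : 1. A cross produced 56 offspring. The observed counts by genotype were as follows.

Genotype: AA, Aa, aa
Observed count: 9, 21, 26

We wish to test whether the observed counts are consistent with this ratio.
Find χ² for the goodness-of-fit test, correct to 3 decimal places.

13.821

Ratio total = 4. Expected counts: 56×1/4 = 14, 56×2/4 = 28, 56×1/4 = 14.
AA: (9 − 14)²/14 = 25/14 = 1.7857
Aa: (21 − 28)²/28 = 49/28 = 1.7500
aa: (26 − 14)²/14 = 144/14 = 10.2857
Sum = 13.821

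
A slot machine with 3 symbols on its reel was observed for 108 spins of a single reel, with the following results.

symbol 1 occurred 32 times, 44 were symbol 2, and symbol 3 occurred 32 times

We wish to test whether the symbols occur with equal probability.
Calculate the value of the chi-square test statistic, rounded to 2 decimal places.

2.67

Under H₀ each category has probability 1/3, so each expected count is 108/3 = 36.
cat           O        E   (O−E)²/E
symbol 1     32       36      0.444
symbol 2     44       36      1.778
symbol 3     32       36      0.444
Sum = 2.67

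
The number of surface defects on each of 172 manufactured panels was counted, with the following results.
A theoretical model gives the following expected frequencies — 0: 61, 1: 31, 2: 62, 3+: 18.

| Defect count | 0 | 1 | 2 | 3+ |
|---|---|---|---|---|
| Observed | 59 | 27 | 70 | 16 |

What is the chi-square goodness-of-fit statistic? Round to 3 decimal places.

1.836

cat         O        E   (O−E)²/E
0          59       61     0.0656
1          27       31     0.5161
2          70       62     1.0323
3+         16       18     0.2222
Sum = 1.836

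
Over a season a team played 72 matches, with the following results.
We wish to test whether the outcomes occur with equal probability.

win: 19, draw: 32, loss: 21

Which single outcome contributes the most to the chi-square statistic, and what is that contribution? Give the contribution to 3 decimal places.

draw, 2.667

Expected count for each of the 3 categories: 72/3 = 24.
win: (19 − 24)²/24 = 25/24 = 1.0417
draw: (32 − 24)²/24 = 64/24 = 2.6667
loss: (21 − 24)²/24 = 9/24 = 0.3750
The largest term is for draw: 2.667.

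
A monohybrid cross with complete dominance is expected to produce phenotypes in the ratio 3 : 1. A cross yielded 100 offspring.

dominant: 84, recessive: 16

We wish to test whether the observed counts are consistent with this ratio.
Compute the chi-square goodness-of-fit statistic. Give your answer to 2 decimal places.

Ratio total = 4. Expected counts: 100×3/4 = 75, 100×1/4 = 25.
dominant: (84 − 75)²/75 = 81/75 = 1.080
recessive: (16 − 25)²/25 = 81/25 = 3.240
Sum = 4.32

4.32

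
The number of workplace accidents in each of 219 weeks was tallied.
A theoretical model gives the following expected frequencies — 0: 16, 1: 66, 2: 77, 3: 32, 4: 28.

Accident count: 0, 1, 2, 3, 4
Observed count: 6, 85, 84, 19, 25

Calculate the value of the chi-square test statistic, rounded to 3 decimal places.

17.959

0: (6 − 16)²/16 = 100/16 = 6.2500
1: (85 − 66)²/66 = 361/66 = 5.4697
2: (84 − 77)²/77 = 49/77 = 0.6364
3: (19 − 32)²/32 = 169/32 = 5.2813
4: (25 − 28)²/28 = 9/28 = 0.3214
Sum = 17.959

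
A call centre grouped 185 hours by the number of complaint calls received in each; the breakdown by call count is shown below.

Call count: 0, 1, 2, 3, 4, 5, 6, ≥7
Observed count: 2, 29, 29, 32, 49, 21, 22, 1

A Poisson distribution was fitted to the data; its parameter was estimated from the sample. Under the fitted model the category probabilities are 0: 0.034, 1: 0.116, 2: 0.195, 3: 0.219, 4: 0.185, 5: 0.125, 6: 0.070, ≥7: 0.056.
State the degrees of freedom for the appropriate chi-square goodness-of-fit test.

There are k = 8 categories and 1 parameter estimated from the data, so df = 8 − 1 − 1 = 6.

6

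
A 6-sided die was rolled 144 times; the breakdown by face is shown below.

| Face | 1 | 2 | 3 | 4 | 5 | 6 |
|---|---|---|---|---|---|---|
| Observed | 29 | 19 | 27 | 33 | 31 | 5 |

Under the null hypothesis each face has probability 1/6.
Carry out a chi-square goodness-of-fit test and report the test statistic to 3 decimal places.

Expected count for each of the 6 categories: 144/6 = 24.
cat         O        E   (O−E)²/E
1          29       24     1.0417
2          19       24     1.0417
3          27       24     0.3750
4          33       24     3.3750
5          31       24     2.0417
6           5       24    15.0417
Sum = 22.917

22.917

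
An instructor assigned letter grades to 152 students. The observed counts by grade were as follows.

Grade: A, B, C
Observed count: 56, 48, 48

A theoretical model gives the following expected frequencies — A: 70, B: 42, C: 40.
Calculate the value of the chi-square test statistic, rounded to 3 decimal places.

χ² = (56−70)²/70 + (48−42)²/42 + (48−40)²/40
   = 2.8000 + 0.8571 + 1.6000
Sum = 5.257

5.257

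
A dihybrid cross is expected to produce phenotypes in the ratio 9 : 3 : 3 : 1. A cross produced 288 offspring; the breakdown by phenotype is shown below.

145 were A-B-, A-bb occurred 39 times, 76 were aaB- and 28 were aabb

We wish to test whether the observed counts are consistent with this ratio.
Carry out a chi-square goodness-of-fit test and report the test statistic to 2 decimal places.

Ratio total = 16. Expected counts: 288×9/16 = 162, 288×3/16 = 54, 288×3/16 = 54, 288×1/16 = 18.
cat         O        E   (O−E)²/E
A-B-      145      162      1.784
A-bb       39       54      4.167
aaB-       76       54      8.963
aabb       28       18      5.556
Sum = 20.47

20.47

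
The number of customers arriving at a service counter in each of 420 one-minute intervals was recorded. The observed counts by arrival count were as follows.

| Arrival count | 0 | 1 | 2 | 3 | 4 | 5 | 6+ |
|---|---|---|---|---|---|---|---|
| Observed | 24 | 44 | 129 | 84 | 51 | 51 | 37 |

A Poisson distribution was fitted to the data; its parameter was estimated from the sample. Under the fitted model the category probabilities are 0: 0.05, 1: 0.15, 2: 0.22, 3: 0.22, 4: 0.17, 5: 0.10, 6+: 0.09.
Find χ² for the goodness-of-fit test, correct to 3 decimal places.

29.194

Expected counts E_i = n·p_i: 420×0.05 = 21, 420×0.15 = 63, 420×0.22 = 92.4, 420×0.22 = 92.4, 420×0.17 = 71.4, 420×0.10 = 42, 420×0.09 = 37.8.
0: (24 − 21)²/21 = 9/21 = 0.4286
1: (44 − 63)²/63 = 361/63 = 5.7302
2: (129 − 92.4)²/92.4 = 1339.56/92.4 = 14.4974
3: (84 − 92.4)²/92.4 = 70.56/92.4 = 0.7636
4: (51 − 71.4)²/71.4 = 416.16/71.4 = 5.8286
5: (51 − 42)²/42 = 81/42 = 1.9286
6+: (37 − 37.8)²/37.8 = 0.64/37.8 = 0.0169
Sum = 29.194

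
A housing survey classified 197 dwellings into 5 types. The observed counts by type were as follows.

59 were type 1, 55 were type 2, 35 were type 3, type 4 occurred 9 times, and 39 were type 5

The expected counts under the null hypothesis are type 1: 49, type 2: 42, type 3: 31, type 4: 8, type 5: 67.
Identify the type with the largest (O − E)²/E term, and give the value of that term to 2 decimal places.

type 5, 11.70

type 1: (59 − 49)²/49 = 100/49 = 2.041
type 2: (55 − 42)²/42 = 169/42 = 4.024
type 3: (35 − 31)²/31 = 16/31 = 0.516
type 4: (9 − 8)²/8 = 1/8 = 0.125
type 5: (39 − 67)²/67 = 784/67 = 11.701
The largest term is for type 5: 11.70.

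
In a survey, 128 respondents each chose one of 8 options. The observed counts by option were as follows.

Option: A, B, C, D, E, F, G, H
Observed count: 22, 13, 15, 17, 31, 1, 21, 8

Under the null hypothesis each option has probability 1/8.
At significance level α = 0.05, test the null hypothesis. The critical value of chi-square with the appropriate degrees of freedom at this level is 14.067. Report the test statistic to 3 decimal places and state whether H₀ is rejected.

36.625; reject

Under H₀ each category has probability 1/8, so each expected count is 128/8 = 16.
χ² = (22−16)²/16 + (13−16)²/16 + (15−16)²/16 + (17−16)²/16 + (31−16)²/16 + (1−16)²/16 + (21−16)²/16 + (8−16)²/16
   = 2.2500 + 0.5625 + 0.0625 + 0.0625 + 14.0625 + 14.0625 + 1.5625 + 4.0000
Sum = 36.625
df = 7. Since 36.625 > 14.067, we reject H₀.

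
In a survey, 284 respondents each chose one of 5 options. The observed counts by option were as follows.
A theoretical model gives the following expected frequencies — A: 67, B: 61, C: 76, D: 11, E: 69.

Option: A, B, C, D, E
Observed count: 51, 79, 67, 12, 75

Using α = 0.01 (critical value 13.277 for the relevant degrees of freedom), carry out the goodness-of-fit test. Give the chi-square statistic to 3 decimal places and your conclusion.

A: (51 − 67)²/67 = 256/67 = 3.8209
B: (79 − 61)²/61 = 324/61 = 5.3115
C: (67 − 76)²/76 = 81/76 = 1.0658
D: (12 − 11)²/11 = 1/11 = 0.0909
E: (75 − 69)²/69 = 36/69 = 0.5217
Sum = 10.811
df = 4. Since 10.811 < 13.277, we do not reject H₀.

10.811; do not reject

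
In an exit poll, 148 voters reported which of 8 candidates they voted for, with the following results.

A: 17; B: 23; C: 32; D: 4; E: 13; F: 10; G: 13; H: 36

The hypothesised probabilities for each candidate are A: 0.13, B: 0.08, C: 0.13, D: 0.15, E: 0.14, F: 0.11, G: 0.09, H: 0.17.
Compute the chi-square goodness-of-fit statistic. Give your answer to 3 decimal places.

44.140

Expected counts E_i = n·p_i: 148×0.13 = 19.24, 148×0.08 = 11.84, 148×0.13 = 19.24, 148×0.15 = 22.2, 148×0.14 = 20.72, 148×0.11 = 16.28, 148×0.09 = 13.32, 148×0.17 = 25.16.
A: (17 − 19.24)²/19.24 = 5.0176/19.24 = 0.2608
B: (23 − 11.84)²/11.84 = 124.5456/11.84 = 10.5191
C: (32 − 19.24)²/19.24 = 162.8176/19.24 = 8.4625
D: (4 − 22.2)²/22.2 = 331.24/22.2 = 14.9207
E: (13 − 20.72)²/20.72 = 59.5984/20.72 = 2.8764
F: (10 − 16.28)²/16.28 = 39.4384/16.28 = 2.4225
G: (13 − 13.32)²/13.32 = 0.1024/13.32 = 0.0077
H: (36 − 25.16)²/25.16 = 117.5056/25.16 = 4.6703
Sum = 44.140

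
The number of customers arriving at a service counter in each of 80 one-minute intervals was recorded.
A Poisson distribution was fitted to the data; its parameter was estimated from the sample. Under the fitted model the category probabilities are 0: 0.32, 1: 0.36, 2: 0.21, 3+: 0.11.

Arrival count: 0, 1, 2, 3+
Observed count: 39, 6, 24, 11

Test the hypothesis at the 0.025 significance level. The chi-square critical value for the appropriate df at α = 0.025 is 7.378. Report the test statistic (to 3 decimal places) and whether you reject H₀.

28.700; reject

Expected counts E_i = n·p_i: 80×0.32 = 25.6, 80×0.36 = 28.8, 80×0.21 = 16.8, 80×0.11 = 8.8.
cat         O        E   (O−E)²/E
0          39     25.6     7.0141
1           6     28.8    18.0500
2          24     16.8     3.0857
3+         11      8.8     0.5500
Sum = 28.700
df = 2. Since 28.700 > 7.378, we reject H₀.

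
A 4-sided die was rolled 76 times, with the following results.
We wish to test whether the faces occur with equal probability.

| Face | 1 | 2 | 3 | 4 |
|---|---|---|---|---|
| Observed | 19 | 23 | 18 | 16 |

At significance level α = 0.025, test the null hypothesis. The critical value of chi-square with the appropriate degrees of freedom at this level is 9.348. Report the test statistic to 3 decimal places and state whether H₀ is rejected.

1.368; do not reject

Under H₀ each category has probability 1/4, so each expected count is 76/4 = 19.
χ² = (19−19)²/19 + (23−19)²/19 + (18−19)²/19 + (16−19)²/19
   = 0.0000 + 0.8421 + 0.0526 + 0.4737
Sum = 1.368
df = 3. Since 1.368 < 9.348, we do not reject H₀.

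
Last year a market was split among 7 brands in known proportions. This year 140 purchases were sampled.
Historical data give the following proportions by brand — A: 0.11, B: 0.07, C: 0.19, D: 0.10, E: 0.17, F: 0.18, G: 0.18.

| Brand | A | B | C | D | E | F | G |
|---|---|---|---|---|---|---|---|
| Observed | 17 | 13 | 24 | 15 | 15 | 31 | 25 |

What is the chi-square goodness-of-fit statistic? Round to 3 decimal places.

6.127

Expected counts E_i = n·p_i: 140×0.11 = 15.4, 140×0.07 = 9.8, 140×0.19 = 26.6, 140×0.10 = 14, 140×0.17 = 23.8, 140×0.18 = 25.2, 140×0.18 = 25.2.
cat         O        E   (O−E)²/E
A          17     15.4     0.1662
B          13      9.8     1.0449
C          24     26.6     0.2541
D          15       14     0.0714
E          15     23.8     3.2538
F          31     25.2     1.3349
G          25     25.2     0.0016
Sum = 6.127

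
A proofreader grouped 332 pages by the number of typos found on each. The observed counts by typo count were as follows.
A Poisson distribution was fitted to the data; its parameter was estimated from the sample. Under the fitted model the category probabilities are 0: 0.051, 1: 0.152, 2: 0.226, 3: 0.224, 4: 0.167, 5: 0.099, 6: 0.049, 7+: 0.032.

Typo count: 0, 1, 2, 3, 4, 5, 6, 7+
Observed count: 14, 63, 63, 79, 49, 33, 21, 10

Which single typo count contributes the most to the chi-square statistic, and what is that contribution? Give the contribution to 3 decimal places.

1, 3.114

Expected counts E_i = n·p_i: 332×0.051 = 16.932, 332×0.152 = 50.464, 332×0.226 = 75.032, 332×0.224 = 74.368, 332×0.167 = 55.444, 332×0.099 = 32.868, 332×0.049 = 16.268, 332×0.032 = 10.624.
cat         O        E   (O−E)²/E
0          14   16.932     0.5077
1          63   50.464     3.1141
2          63   75.032     1.9294
3          79   74.368     0.2885
4          49   55.444     0.7490
5          33   32.868     0.0005
6          21   16.268     1.3764
7+         10   10.624     0.0367
The largest term is for 1: 3.114.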